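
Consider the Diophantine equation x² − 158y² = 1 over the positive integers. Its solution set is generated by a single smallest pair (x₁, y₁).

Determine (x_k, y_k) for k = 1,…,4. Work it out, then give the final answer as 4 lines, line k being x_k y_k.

√158 → a₀=12, period (1,1,3,12,3,1,1,24); ℓ=8 even so k=7
i=0: a=12 ⇒ p=12, q=1
i=1: a=1 ⇒ p=13, q=1
i=2: a=1 ⇒ p=25, q=2
i=3: a=3 ⇒ p=88, q=7
…
i=5: a=3 ⇒ p=3331, q=265
i=6: a=1 ⇒ p=4412, q=351
i=7: a=1 ⇒ p=7743, q=616
→ (7743, 616).  Check: 7743²=59954049, 158·616²=59954048, difference 1.
k=2:  x_2 = 7743·7743+158·616·616 = 119908097,  y_2 = 7743·616+616·7743 = 9539376
k=3:  x_3 = 7743·119908097+158·616·9539376 = 1856896782399,  y_3 = 7743·9539376+616·119908097 = 147726776120
k=4:  x_4 = 7743·1856896782399+158·616·147726776120 = 28755903452322817,  y_4 = 7743·147726776120+616·1856896782399 = 2287696845454944

7743 616
119908097 9539376
1856896782399 147726776120
28755903452322817 2287696845454944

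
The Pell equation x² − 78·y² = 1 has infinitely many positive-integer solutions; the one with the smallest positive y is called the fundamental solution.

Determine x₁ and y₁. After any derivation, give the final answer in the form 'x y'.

√78 → a₀=8, period (1,4,1,16); ℓ=4 even so k=3
k=0  a_k=8  p_k/q_k = 8/1
k=1  a_k=1  p_k/q_k = 9/1
k=2  a_k=4  p_k/q_k = 44/5
k=3  a_k=1  p_k/q_k = 53/6
fundamental: x₁=53, y₁=6  (since 2809 − 78·36 = 1)

53 6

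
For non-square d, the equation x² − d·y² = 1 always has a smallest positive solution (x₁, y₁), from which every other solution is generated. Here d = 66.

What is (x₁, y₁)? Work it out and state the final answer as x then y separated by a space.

65 8

[8; 8,16] for √66; ℓ=2 ⇒ convergent index 1
k=0  a_k=8  p_k/q_k = 8/1
k=1  a_k=8  p_k/q_k = 65/8
(x₁, y₁) = (65, 8);  65² − 66·8² = 1 ✓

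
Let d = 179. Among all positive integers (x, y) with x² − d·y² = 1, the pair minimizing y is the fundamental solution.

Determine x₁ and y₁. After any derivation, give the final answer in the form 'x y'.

d=179: √d = [13; 2,1,1,1,3,…,1,2,26] (ℓ=14, even), read p_13/q_13
k=0  a_k=13  p_k/q_k = 13/1
k=1  a_k=2  p_k/q_k = 27/2
k=2  a_k=1  p_k/q_k = 40/3
k=3  a_k=1  p_k/q_k = 67/5
k=4  a_k=1  p_k/q_k = 107/8
k=5  a_k=3  p_k/q_k = 388/29
k=6  a_k=5  p_k/q_k = 2047/153
k=7  a_k=13  p_k/q_k = 26999/2018
k=8  a_k=5  p_k/q_k = 137042/10243
…
k=10  a_k=1  p_k/q_k = 575167/42990
k=11  a_k=1  p_k/q_k = 1013292/75737
k=12  a_k=1  p_k/q_k = 1588459/118727
k=13  a_k=2  p_k/q_k = 4190210/313191
(x₁, y₁) = (4190210, 313191);  4190210² − 179·313191² = 1 ✓

4190210 313191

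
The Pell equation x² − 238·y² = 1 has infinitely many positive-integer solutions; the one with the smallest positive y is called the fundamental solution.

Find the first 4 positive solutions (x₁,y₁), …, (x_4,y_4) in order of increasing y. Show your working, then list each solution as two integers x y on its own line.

11663 756
272051137 17634456
6345864809999 411341319900
148023642285985537 9594947610352944

√238 = [15; 2,2,1,14,1,2,2,30, …], period ℓ=8 (even) → k=7
step 0: (15, 1)  from 15·(1,0) + (0,1)
step 1: (31, 2)  from 2·(15,1) + (1,0)
step 2: (77, 5)  from 2·(31,2) + (15,1)
…
step 4: (1589, 103)  from 14·(108,7) + (77,5)
step 5: (1697, 110)  from 1·(1589,103) + (108,7)
step 6: (4983, 323)  from 2·(1697,110) + (1589,103)
step 7: (11663, 756)  from 2·(4983,323) + (1697,110)
fundamental: x₁=11663, y₁=756  (since 136025569 − 238·571536 = 1)
k=2:  x_2 = 11663·11663+238·756·756 = 272051137,  y_2 = 11663·756+756·11663 = 17634456
k=3:  x_3 = 11663·272051137+238·756·17634456 = 6345864809999,  y_3 = 11663·17634456+756·272051137 = 411341319900
k=4:  x_4 = 11663·6345864809999+238·756·411341319900 = 148023642285985537,  y_4 = 11663·411341319900+756·6345864809999 = 9594947610352944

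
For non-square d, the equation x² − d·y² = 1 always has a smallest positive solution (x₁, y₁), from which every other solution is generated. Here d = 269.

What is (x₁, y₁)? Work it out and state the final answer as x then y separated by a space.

13449 820

√269 → a₀=16, period (2,2,32); ℓ=3 odd so k=5
k=0  a_k=16  p_k/q_k = 16/1
k=1  a_k=2  p_k/q_k = 33/2
k=2  a_k=2  p_k/q_k = 82/5
k=3  a_k=32  p_k/q_k = 2657/162
k=4  a_k=2  p_k/q_k = 5396/329
k=5  a_k=2  p_k/q_k = 13449/820
(x₁, y₁) = (13449, 820);  13449² − 269·820² = 1 ✓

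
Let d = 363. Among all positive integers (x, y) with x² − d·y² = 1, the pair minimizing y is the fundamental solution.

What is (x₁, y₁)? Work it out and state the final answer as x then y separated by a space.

362 19

[19; 19,38] for √363; ℓ=2 ⇒ convergent index 1
a_0=19:  p_0=19·1+0=19,  q_0=19·0+1=1
a_1=19:  p_1=19·19+1=362,  q_1=19·1+0=19
(x₁, y₁) = (362, 19);  362² − 363·19² = 1 ✓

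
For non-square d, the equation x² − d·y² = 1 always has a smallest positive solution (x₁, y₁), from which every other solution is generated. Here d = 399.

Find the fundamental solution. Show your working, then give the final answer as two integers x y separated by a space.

20 1

[19; 1,38] for √399; ℓ=2 ⇒ convergent index 1
a_0=19:  p_0=19·1+0=19,  q_0=19·0+1=1
a_1=1:  p_1=1·19+1=20,  q_1=1·1+0=1
→ (20, 1).  Check: 20²=400, 399·1²=399, difference 1.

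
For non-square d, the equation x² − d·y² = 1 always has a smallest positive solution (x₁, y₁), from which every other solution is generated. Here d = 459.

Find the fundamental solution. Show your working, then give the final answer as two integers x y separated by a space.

√459 = [21; 2,2,1,4,21,4,1,2,2,42, …], period ℓ=10 (even) → k=9
step 0: (21, 1)  from 21·(1,0) + (0,1)
…
step 2: (107, 5)  from 2·(43,2) + (21,1)
step 3: (150, 7)  from 1·(107,5) + (43,2)
step 4: (707, 33)  from 4·(150,7) + (107,5)
step 5: (14997, 700)  from 21·(707,33) + (150,7)
step 6: (60695, 2833)  from 4·(14997,700) + (707,33)
step 7: (75692, 3533)  from 1·(60695,2833) + (14997,700)
step 8: (212079, 9899)  from 2·(75692,3533) + (60695,2833)
step 9: (499850, 23331)  from 2·(212079,9899) + (75692,3533)
→ (499850, 23331).  Check: 499850²=249850022500, 459·23331²=249850022499, difference 1.

499850 23331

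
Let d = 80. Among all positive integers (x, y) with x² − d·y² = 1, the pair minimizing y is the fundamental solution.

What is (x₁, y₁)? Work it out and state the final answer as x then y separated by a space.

√80 → a₀=8, period (1,16); ℓ=2 even so k=1
step 0: (8, 1)  from 8·(1,0) + (0,1)
step 1: (9, 1)  from 1·(8,1) + (1,0)
→ (9, 1).  Check: 9²=81, 80·1²=80, difference 1.

9 1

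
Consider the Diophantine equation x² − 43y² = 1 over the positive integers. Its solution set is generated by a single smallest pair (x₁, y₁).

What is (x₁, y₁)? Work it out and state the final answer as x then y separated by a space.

3482 531

√43 = [6; 1,1,3,1,5,1,3,1,1,12, …], period ℓ=10 (even) → k=9
a_0=6:  p_0=6·1+0=6,  q_0=6·0+1=1
…
a_8=1:  p_8=1·1541+400=1941,  q_8=1·235+61=296
a_9=1:  p_9=1·1941+1541=3482,  q_9=1·296+235=531
(x₁, y₁) = (3482, 531);  3482² − 43·531² = 1 ✓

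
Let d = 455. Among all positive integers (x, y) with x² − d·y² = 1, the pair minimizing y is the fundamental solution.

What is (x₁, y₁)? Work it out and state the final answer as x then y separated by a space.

64 3

d=455: √d = [21; 3,42] (ℓ=2, even), read p_1/q_1
i=0: a=21 ⇒ p=21, q=1
i=1: a=3 ⇒ p=64, q=3
→ (64, 3).  Check: 64²=4096, 455·3²=4095, difference 1.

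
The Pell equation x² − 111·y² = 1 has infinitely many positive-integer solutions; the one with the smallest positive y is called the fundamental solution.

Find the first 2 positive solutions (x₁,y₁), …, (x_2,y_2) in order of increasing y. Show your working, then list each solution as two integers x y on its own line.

√111 → a₀=10, period (1,1,6,1,1,20); ℓ=6 even so k=5
k=0  a_k=10  p_k/q_k = 10/1
…
k=4  a_k=1  p_k/q_k = 158/15
k=5  a_k=1  p_k/q_k = 295/28
→ (295, 28).  Check: 295²=87025, 111·28²=87024, difference 1.
n=2: (295,28)∘(295,28) = (295·295+111·28·28, 295·28+28·295) = (174049,16520)

295 28
174049 16520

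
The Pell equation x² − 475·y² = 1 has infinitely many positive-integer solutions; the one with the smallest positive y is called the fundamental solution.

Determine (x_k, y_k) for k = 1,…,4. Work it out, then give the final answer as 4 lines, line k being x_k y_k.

57799 2652
6681448801 306565896
772362118440199 35438404443156
89283516160768675201 4096608676513381392

√475 = [21; 1,3,1,6,2,6,1,3,1,42, …], period ℓ=10 (even) → k=9
i=0: a=21 ⇒ p=21, q=1
…
i=3: a=1 ⇒ p=109, q=5
…
i=8: a=3 ⇒ p=45921, q=2107
i=9: a=1 ⇒ p=57799, q=2652
→ (57799, 2652).  Check: 57799²=3340724401, 475·2652²=3340724400, difference 1.
(57799+2652√475)^2 = 6681448801 + 306565896√475
(57799+2652√475)^3 = 772362118440199 + 35438404443156√475
(57799+2652√475)^4 = 89283516160768675201 + 4096608676513381392√475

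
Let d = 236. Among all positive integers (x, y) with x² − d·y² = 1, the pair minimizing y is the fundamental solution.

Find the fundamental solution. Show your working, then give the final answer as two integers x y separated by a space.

d=236: √d = [15; 2,1,3,5,1,6,1,5,3,1,2,30] (ℓ=12, even), read p_11/q_11
i=0: a=15 ⇒ p=15, q=1
…
i=2: a=1 ⇒ p=46, q=3
i=3: a=3 ⇒ p=169, q=11
…
i=8: a=5 ⇒ p=48806, q=3177
…
i=10: a=1 ⇒ p=203535, q=13249
i=11: a=2 ⇒ p=561799, q=36570
fundamental: x₁=561799, y₁=36570  (since 315618116401 − 236·1337364900 = 1)

561799 36570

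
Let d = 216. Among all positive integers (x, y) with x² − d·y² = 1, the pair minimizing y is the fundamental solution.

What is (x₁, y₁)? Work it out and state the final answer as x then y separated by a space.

√216 = [14; 1,2,3,2,1,28, …], period ℓ=6 (even) → k=5
a_0=14:  p_0=14·1+0=14,  q_0=14·0+1=1
a_1=1:  p_1=1·14+1=15,  q_1=1·1+0=1
…
a_4=2:  p_4=2·147+44=338,  q_4=2·10+3=23
a_5=1:  p_5=1·338+147=485,  q_5=1·23+10=33
fundamental: x₁=485, y₁=33  (since 235225 − 216·1089 = 1)

485 33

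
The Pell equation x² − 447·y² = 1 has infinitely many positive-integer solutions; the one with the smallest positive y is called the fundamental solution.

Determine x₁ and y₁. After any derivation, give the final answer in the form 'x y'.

148 7

√447 → a₀=21, period (7,42); ℓ=2 even so k=1
i=0: a=21 ⇒ p=21, q=1
i=1: a=7 ⇒ p=148, q=7
(x₁, y₁) = (148, 7);  148² − 447·7² = 1 ✓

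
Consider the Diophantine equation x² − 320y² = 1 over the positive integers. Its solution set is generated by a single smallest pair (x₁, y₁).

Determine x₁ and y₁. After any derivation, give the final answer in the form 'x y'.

161 9

√320 = [17; 1,7,1,34, …], period ℓ=4 (even) → k=3
i=0: a=17 ⇒ p=17, q=1
i=1: a=1 ⇒ p=18, q=1
i=2: a=7 ⇒ p=143, q=8
i=3: a=1 ⇒ p=161, q=9
fundamental: x₁=161, y₁=9  (since 25921 − 320·81 = 1)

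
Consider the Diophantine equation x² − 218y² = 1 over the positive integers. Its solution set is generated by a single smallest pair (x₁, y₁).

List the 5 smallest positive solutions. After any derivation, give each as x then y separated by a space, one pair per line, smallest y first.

d=218: √d = [14; 1,3,3,1,28] (ℓ=5, odd), read p_9/q_9
k=0  a_k=14  p_k/q_k = 14/1
…
k=4  a_k=1  p_k/q_k = 251/17
…
k=8  a_k=3  p_k/q_k = 96370/6527
k=9  a_k=1  p_k/q_k = 126003/8534
(x₁, y₁) = (126003, 8534);  126003² − 218·8534² = 1 ✓
n=2: (126003,8534)∘(126003,8534) = (126003·126003+218·8534·8534, 126003·8534+8534·126003) = (31753512017,2150619204)
n=3: (31753512017,2150619204)∘(126003,8534) = (126003·31753512017+218·8534·2150619204, 126003·2150619204+8534·31753512017) = (8002075549230099,541968943114690)
n=4: (8002075549230099,541968943114690)∘(126003,8534) = (126003·8002075549230099+218·8534·541968943114690, 126003·541968943114690+8534·8002075549230099) = (2016571050827526816577,136579425476409948936)
n=5: (2016571050827526816577,136579425476409948936)∘(126003,8534) = (126003·2016571050827526816577+218·8534·136579425476409948936, 126003·136579425476409948936+8534·2016571050827526816577) = (508188004226839647389073363,34418834696066196648450926)

126003 8534
31753512017 2150619204
8002075549230099 541968943114690
2016571050827526816577 136579425476409948936
508188004226839647389073363 34418834696066196648450926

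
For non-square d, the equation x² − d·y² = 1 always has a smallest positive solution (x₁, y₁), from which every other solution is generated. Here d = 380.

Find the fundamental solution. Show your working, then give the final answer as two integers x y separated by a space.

39 2

[19; 2,38] for √380; ℓ=2 ⇒ convergent index 1
i=0: a=19 ⇒ p=19, q=1
i=1: a=2 ⇒ p=39, q=2
→ (39, 2).  Check: 39²=1521, 380·2²=1520, difference 1.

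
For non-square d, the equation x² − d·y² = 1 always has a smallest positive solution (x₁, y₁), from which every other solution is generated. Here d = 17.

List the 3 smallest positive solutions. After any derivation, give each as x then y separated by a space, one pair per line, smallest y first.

d=17: √d = [4; 8] (ℓ=1, odd), read p_1/q_1
i=0: a=4 ⇒ p=4, q=1
i=1: a=8 ⇒ p=33, q=8
fundamental: x₁=33, y₁=8  (since 1089 − 17·64 = 1)
(33+8√17)^2 = 2177 + 528√17
(33+8√17)^3 = 143649 + 34840√17

33 8
2177 528
143649 34840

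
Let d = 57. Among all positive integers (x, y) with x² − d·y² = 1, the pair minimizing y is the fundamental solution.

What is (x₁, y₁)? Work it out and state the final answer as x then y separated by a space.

√57 → a₀=7, period (1,1,4,1,1,14); ℓ=6 even so k=5
a_0=7:  p_0=7·1+0=7,  q_0=7·0+1=1
…
a_2=1:  p_2=1·8+7=15,  q_2=1·1+1=2
…
a_4=1:  p_4=1·68+15=83,  q_4=1·9+2=11
a_5=1:  p_5=1·83+68=151,  q_5=1·11+9=20
→ (151, 20).  Check: 151²=22801, 57·20²=22800, difference 1.

151 20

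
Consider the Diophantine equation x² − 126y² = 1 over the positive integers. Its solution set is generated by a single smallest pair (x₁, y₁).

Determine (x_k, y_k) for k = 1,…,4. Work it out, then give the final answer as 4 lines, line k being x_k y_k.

d=126: √d = [11; 4,2,4,22] (ℓ=4, even), read p_3/q_3
a_0=11:  p_0=11·1+0=11,  q_0=11·0+1=1
a_1=4:  p_1=4·11+1=45,  q_1=4·1+0=4
a_2=2:  p_2=2·45+11=101,  q_2=2·4+1=9
a_3=4:  p_3=4·101+45=449,  q_3=4·9+4=40
(x₁, y₁) = (449, 40);  449² − 126·40² = 1 ✓
(449+40√126)^2 = 403201 + 35920√126
(449+40√126)^3 = 362074049 + 32256120√126
(449+40√126)^4 = 325142092801 + 28965959840√126

449 40
403201 35920
362074049 32256120
325142092801 28965959840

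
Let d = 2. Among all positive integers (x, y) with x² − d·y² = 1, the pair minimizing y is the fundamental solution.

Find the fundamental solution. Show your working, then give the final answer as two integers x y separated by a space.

[1; 2] for √2; ℓ=1 ⇒ convergent index 1
a_0=1:  p_0=1·1+0=1,  q_0=1·0+1=1
a_1=2:  p_1=2·1+1=3,  q_1=2·1+0=2
fundamental: x₁=3, y₁=2  (since 9 − 2·4 = 1)

3 2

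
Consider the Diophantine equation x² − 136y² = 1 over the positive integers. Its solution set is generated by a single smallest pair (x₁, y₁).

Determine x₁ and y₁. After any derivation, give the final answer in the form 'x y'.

√136 = [11; 1,1,1,22, …], period ℓ=4 (even) → k=3
k=0  a_k=11  p_k/q_k = 11/1
k=1  a_k=1  p_k/q_k = 12/1
k=2  a_k=1  p_k/q_k = 23/2
k=3  a_k=1  p_k/q_k = 35/3
(x₁, y₁) = (35, 3);  35² − 136·3² = 1 ✓

35 3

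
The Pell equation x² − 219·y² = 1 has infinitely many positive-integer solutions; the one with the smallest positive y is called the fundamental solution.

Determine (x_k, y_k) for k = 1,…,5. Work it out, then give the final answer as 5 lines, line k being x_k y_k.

[14; 1,3,1,28] for √219; ℓ=4 ⇒ convergent index 3
k=0  a_k=14  p_k/q_k = 14/1
…
k=2  a_k=3  p_k/q_k = 59/4
k=3  a_k=1  p_k/q_k = 74/5
(x₁, y₁) = (74, 5);  74² − 219·5² = 1 ✓
(x_2, y_2) = (74·74 + 219·5·5, 74·5 + 5·74) = (10951, 740)
(x_3, y_3) = (74·10951 + 219·5·740, 74·740 + 5·10951) = (1620674, 109515)
(x_4, y_4) = (74·1620674 + 219·5·109515, 74·109515 + 5·1620674) = (239848801, 16207480)
(x_5, y_5) = (74·239848801 + 219·5·16207480, 74·16207480 + 5·239848801) = (35496001874, 2398597525)

74 5
10951 740
1620674 109515
239848801 16207480
35496001874 2398597525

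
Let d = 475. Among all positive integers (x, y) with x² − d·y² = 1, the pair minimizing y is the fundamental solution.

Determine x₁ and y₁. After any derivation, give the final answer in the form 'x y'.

57799 2652

[21; 1,3,1,6,2,6,1,3,1,42] for √475; ℓ=10 ⇒ convergent index 9
a_0=21:  p_0=21·1+0=21,  q_0=21·0+1=1
a_1=1:  p_1=1·21+1=22,  q_1=1·1+0=1
a_2=3:  p_2=3·22+21=87,  q_2=3·1+1=4
a_3=1:  p_3=1·87+22=109,  q_3=1·4+1=5
a_4=6:  p_4=6·109+87=741,  q_4=6·5+4=34
a_5=2:  p_5=2·741+109=1591,  q_5=2·34+5=73
a_6=6:  p_6=6·1591+741=10287,  q_6=6·73+34=472
a_7=1:  p_7=1·10287+1591=11878,  q_7=1·472+73=545
a_8=3:  p_8=3·11878+10287=45921,  q_8=3·545+472=2107
a_9=1:  p_9=1·45921+11878=57799,  q_9=1·2107+545=2652
fundamental: x₁=57799, y₁=2652  (since 3340724401 − 475·7033104 = 1)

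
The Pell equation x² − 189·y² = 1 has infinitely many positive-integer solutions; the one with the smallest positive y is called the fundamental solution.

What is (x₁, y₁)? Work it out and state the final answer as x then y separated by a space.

d=189: √d = [13; 1,2,1,26] (ℓ=4, even), read p_3/q_3
i=0: a=13 ⇒ p=13, q=1
i=1: a=1 ⇒ p=14, q=1
i=2: a=2 ⇒ p=41, q=3
i=3: a=1 ⇒ p=55, q=4
(x₁, y₁) = (55, 4);  55² − 189·4² = 1 ✓

55 4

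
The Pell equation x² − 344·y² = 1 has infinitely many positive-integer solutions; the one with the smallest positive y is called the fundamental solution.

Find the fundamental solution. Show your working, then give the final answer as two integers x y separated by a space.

√344 → a₀=18, period (1,1,4,1,3,1,4,1,1,36); ℓ=10 even so k=9
k=0  a_k=18  p_k/q_k = 18/1
k=1  a_k=1  p_k/q_k = 19/1
…
k=3  a_k=4  p_k/q_k = 167/9
…
k=5  a_k=3  p_k/q_k = 779/42
…
k=7  a_k=4  p_k/q_k = 4711/254
k=8  a_k=1  p_k/q_k = 5694/307
k=9  a_k=1  p_k/q_k = 10405/561
fundamental: x₁=10405, y₁=561  (since 108264025 − 344·314721 = 1)

10405 561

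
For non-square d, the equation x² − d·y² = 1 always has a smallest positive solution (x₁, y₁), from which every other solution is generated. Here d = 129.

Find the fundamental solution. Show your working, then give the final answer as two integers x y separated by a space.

16855 1484

[11; 2,1,3,1,6,1,3,1,2,22] for √129; ℓ=10 ⇒ convergent index 9
step 0: (11, 1)  from 11·(1,0) + (0,1)
…
step 8: (6031, 531)  from 1·(4793,422) + (1238,109)
step 9: (16855, 1484)  from 2·(6031,531) + (4793,422)
fundamental: x₁=16855, y₁=1484  (since 284091025 − 129·2202256 = 1)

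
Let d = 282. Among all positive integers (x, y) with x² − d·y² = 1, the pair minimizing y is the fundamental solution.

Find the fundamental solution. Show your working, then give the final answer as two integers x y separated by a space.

√282 = [16; 1,3,1,4,1,3,1,32, …], period ℓ=8 (even) → k=7
i=0: a=16 ⇒ p=16, q=1
…
i=2: a=3 ⇒ p=67, q=4
i=3: a=1 ⇒ p=84, q=5
i=4: a=4 ⇒ p=403, q=24
i=5: a=1 ⇒ p=487, q=29
i=6: a=3 ⇒ p=1864, q=111
i=7: a=1 ⇒ p=2351, q=140
fundamental: x₁=2351, y₁=140  (since 5527201 − 282·19600 = 1)

2351 140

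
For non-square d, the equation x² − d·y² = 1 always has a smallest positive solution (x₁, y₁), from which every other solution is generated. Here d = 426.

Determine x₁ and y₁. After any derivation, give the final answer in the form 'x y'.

88751 4300

√426 → a₀=20, period (1,1,1,3,2,6,2,3,1,1,1,40); ℓ=12 even so k=11
a_0=20:  p_0=20·1+0=20,  q_0=20·0+1=1
a_1=1:  p_1=1·20+1=21,  q_1=1·1+0=1
a_2=1:  p_2=1·21+20=41,  q_2=1·1+1=2
…
a_4=3:  p_4=3·62+41=227,  q_4=3·3+2=11
a_5=2:  p_5=2·227+62=516,  q_5=2·11+3=25
…
a_7=2:  p_7=2·3323+516=7162,  q_7=2·161+25=347
a_8=3:  p_8=3·7162+3323=24809,  q_8=3·347+161=1202
…
a_10=1:  p_10=1·31971+24809=56780,  q_10=1·1549+1202=2751
a_11=1:  p_11=1·56780+31971=88751,  q_11=1·2751+1549=4300
fundamental: x₁=88751, y₁=4300  (since 7876740001 − 426·18490000 = 1)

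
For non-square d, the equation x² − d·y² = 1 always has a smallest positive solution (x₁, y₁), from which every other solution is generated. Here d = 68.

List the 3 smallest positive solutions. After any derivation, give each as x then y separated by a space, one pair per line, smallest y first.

33 4
2177 264
143649 17420

√68 = [8; 4,16, …], period ℓ=2 (even) → k=1
k=0  a_k=8  p_k/q_k = 8/1
k=1  a_k=4  p_k/q_k = 33/4
(x₁, y₁) = (33, 4);  33² − 68·4² = 1 ✓
(x_2, y_2) = (33·33 + 68·4·4, 33·4 + 4·33) = (2177, 264)
(x_3, y_3) = (33·2177 + 68·4·264, 33·264 + 4·2177) = (143649, 17420)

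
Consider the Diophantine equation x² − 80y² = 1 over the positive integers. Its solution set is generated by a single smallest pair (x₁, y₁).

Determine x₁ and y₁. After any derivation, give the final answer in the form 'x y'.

[8; 1,16] for √80; ℓ=2 ⇒ convergent index 1
a_0=8:  p_0=8·1+0=8,  q_0=8·0+1=1
a_1=1:  p_1=1·8+1=9,  q_1=1·1+0=1
(x₁, y₁) = (9, 1);  9² − 80·1² = 1 ✓

9 1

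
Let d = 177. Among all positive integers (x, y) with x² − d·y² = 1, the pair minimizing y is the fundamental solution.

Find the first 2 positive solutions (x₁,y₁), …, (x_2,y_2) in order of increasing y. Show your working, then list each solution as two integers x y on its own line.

62423 4692
7793261857 585777432

√177 → a₀=13, period (3,3,2,8,2,3,3,26); ℓ=8 even so k=7
step 0: (13, 1)  from 13·(1,0) + (0,1)
step 1: (40, 3)  from 3·(13,1) + (1,0)
step 2: (133, 10)  from 3·(40,3) + (13,1)
…
step 6: (18985, 1427)  from 3·(5468,411) + (2581,194)
step 7: (62423, 4692)  from 3·(18985,1427) + (5468,411)
→ (62423, 4692).  Check: 62423²=3896630929, 177·4692²=3896630928, difference 1.
k=2:  x_2 = 62423·62423+177·4692·4692 = 7793261857,  y_2 = 62423·4692+4692·62423 = 585777432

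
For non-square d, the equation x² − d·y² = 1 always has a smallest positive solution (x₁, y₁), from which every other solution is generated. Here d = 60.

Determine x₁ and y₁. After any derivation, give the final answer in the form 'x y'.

31 4

d=60: √d = [7; 1,2,1,14] (ℓ=4, even), read p_3/q_3
i=0: a=7 ⇒ p=7, q=1
i=1: a=1 ⇒ p=8, q=1
i=2: a=2 ⇒ p=23, q=3
i=3: a=1 ⇒ p=31, q=4
→ (31, 4).  Check: 31²=961, 60·4²=960, difference 1.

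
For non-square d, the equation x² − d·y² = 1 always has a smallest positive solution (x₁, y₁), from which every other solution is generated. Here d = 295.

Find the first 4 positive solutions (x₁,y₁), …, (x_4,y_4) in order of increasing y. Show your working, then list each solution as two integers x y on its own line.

√295 = [17; 5,1,2,3,2,6,2,3,2,1,5,34, …], period ℓ=12 (even) → k=11
step 0: (17, 1)  from 17·(1,0) + (0,1)
…
step 2: (103, 6)  from 1·(86,5) + (17,1)
step 3: (292, 17)  from 2·(103,6) + (86,5)
…
step 6: (14479, 843)  from 6·(2250,131) + (979,57)
step 7: (31208, 1817)  from 2·(14479,843) + (2250,131)
…
step 9: (247414, 14405)  from 2·(108103,6294) + (31208,1817)
step 10: (355517, 20699)  from 1·(247414,14405) + (108103,6294)
step 11: (2024999, 117900)  from 5·(355517,20699) + (247414,14405)
(x₁, y₁) = (2024999, 117900);  2024999² − 295·117900² = 1 ✓
k=2:  x_2 = 2024999·2024999+295·117900·117900 = 8201241900001,  y_2 = 2024999·117900+117900·2024999 = 477494764200
k=3:  x_3 = 2024999·8201241900001+295·117900·477494764200 = 33215013292518224999,  y_3 = 2024999·477494764200+117900·8201241900001 = 1933852840020353700
k=4:  x_4 = 2024999·33215013292518224999+295·117900·1933852840020353700 = 134520737404664024967600001,  y_4 = 2024999·1933852840020353700+117900·33215013292518224999 = 7832100134376274949528400

2024999 117900
8201241900001 477494764200
33215013292518224999 1933852840020353700
134520737404664024967600001 7832100134376274949528400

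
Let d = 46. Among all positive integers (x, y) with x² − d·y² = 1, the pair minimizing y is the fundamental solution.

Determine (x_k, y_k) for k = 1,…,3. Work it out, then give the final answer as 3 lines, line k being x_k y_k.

24335 3588
1184384449 174627960
57643991108495 8499142809612

[6; 1,3,1,1,2,6,2,1,1,3,1,12] for √46; ℓ=12 ⇒ convergent index 11
i=0: a=6 ⇒ p=6, q=1
i=1: a=1 ⇒ p=7, q=1
i=2: a=3 ⇒ p=27, q=4
i=3: a=1 ⇒ p=34, q=5
i=4: a=1 ⇒ p=61, q=9
i=5: a=2 ⇒ p=156, q=23
i=6: a=6 ⇒ p=997, q=147
i=7: a=2 ⇒ p=2150, q=317
i=8: a=1 ⇒ p=3147, q=464
i=9: a=1 ⇒ p=5297, q=781
i=10: a=3 ⇒ p=19038, q=2807
i=11: a=1 ⇒ p=24335, q=3588
→ (24335, 3588).  Check: 24335²=592192225, 46·3588²=592192224, difference 1.
(x_2, y_2) = (24335·24335 + 46·3588·3588, 24335·3588 + 3588·24335) = (1184384449, 174627960)
(x_3, y_3) = (24335·1184384449 + 46·3588·174627960, 24335·174627960 + 3588·1184384449) = (57643991108495, 8499142809612)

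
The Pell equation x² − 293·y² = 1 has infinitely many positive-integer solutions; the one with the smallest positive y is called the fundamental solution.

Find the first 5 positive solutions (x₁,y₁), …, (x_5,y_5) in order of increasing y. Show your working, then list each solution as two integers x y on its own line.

[17; 8,1,1,8,34] for √293; ℓ=5 ⇒ convergent index 9
step 0: (17, 1)  from 17·(1,0) + (0,1)
…
step 2: (154, 9)  from 1·(137,8) + (17,1)
…
step 5: (84679, 4947)  from 34·(2482,145) + (291,17)
…
step 8: (1444507, 84389)  from 1·(764593,44668) + (679914,39721)
step 9: (12320649, 719780)  from 8·(1444507,84389) + (764593,44668)
fundamental: x₁=12320649, y₁=719780  (since 151798391781201 − 293·518083248400 = 1)
n=2: (12320649,719780)∘(12320649,719780) = (12320649·12320649+293·719780·719780, 12320649·719780+719780·12320649) = (303596783562401,17736313474440)
n=3: (303596783562401,17736313474440)∘(12320649,719780) = (12320649·303596783562401+293·719780·17736313474440, 12320649·17736313474440+719780·303596783562401) = (7481018815602612315849,437045785745090703340)
n=4: (7481018815602612315849,437045785745090703340)∘(12320649,719780) = (12320649·7481018815602612315849+293·719780·437045785745090703340, 12320649·437045785745090703340+719780·7481018815602612315849) = (184342013978870716056521769601,10769375446188914321717060880)
n=5: (184342013978870716056521769601,10769375446188914321717060880)∘(12320649,719780) = (12320649·184342013978870716056521769601+293·719780·10769375446188914321717060880, 12320649·10769375446188914321717060880+719780·184342013978870716056521769601) = (4542426500373511536803322165613266249,265371389643423565052112223737518900)

12320649 719780
303596783562401 17736313474440
7481018815602612315849 437045785745090703340
184342013978870716056521769601 10769375446188914321717060880
4542426500373511536803322165613266249 265371389643423565052112223737518900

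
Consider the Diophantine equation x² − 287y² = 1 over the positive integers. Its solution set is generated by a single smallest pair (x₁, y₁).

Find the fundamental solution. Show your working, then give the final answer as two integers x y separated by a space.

288 17

d=287: √d = [16; 1,15,1,32] (ℓ=4, even), read p_3/q_3
k=0  a_k=16  p_k/q_k = 16/1
…
k=2  a_k=15  p_k/q_k = 271/16
k=3  a_k=1  p_k/q_k = 288/17
fundamental: x₁=288, y₁=17  (since 82944 − 287·289 = 1)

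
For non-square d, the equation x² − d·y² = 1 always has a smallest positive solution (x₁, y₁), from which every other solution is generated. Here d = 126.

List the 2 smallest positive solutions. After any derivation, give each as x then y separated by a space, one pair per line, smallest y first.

d=126: √d = [11; 4,2,4,22] (ℓ=4, even), read p_3/q_3
k=0  a_k=11  p_k/q_k = 11/1
k=1  a_k=4  p_k/q_k = 45/4
k=2  a_k=2  p_k/q_k = 101/9
k=3  a_k=4  p_k/q_k = 449/40
→ (449, 40).  Check: 449²=201601, 126·40²=201600, difference 1.
k=2:  x_2 = 449·449+126·40·40 = 403201,  y_2 = 449·40+40·449 = 35920

449 40
403201 35920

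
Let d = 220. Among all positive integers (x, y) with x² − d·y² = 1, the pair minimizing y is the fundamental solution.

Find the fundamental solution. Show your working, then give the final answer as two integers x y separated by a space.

89 6

[14; 1,4,1,28] for √220; ℓ=4 ⇒ convergent index 3
k=0  a_k=14  p_k/q_k = 14/1
…
k=2  a_k=4  p_k/q_k = 74/5
k=3  a_k=1  p_k/q_k = 89/6
fundamental: x₁=89, y₁=6  (since 7921 − 220·36 = 1)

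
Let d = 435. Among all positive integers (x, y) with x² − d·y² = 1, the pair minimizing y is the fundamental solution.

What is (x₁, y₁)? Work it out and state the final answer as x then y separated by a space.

√435 → a₀=20, period (1,5,1,40); ℓ=4 even so k=3
k=0  a_k=20  p_k/q_k = 20/1
…
k=2  a_k=5  p_k/q_k = 125/6
k=3  a_k=1  p_k/q_k = 146/7
(x₁, y₁) = (146, 7);  146² − 435·7² = 1 ✓

146 7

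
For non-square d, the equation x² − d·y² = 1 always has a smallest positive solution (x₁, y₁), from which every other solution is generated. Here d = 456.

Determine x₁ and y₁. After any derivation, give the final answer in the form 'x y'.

1025 48

√456 = [21; 2,1,4,1,2,42, …], period ℓ=6 (even) → k=5
i=0: a=21 ⇒ p=21, q=1
i=1: a=2 ⇒ p=43, q=2
i=2: a=1 ⇒ p=64, q=3
i=3: a=4 ⇒ p=299, q=14
i=4: a=1 ⇒ p=363, q=17
i=5: a=2 ⇒ p=1025, q=48
→ (1025, 48).  Check: 1025²=1050625, 456·48²=1050624, difference 1.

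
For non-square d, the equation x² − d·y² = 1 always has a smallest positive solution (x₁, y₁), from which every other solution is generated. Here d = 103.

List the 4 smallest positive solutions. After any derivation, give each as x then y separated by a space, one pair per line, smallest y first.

227528 22419
103537981567 10201900464
47115579739725224 4642436017523565
21440227253936863550977 2112568364380001494176

d=103: √d = [10; 6,1,2,1,1,9,1,1,2,1,6,20] (ℓ=12, even), read p_11/q_11
i=0: a=10 ⇒ p=10, q=1
i=1: a=6 ⇒ p=61, q=6
i=2: a=1 ⇒ p=71, q=7
i=3: a=2 ⇒ p=203, q=20
…
i=5: a=1 ⇒ p=477, q=47
…
i=7: a=1 ⇒ p=5044, q=497
i=8: a=1 ⇒ p=9611, q=947
…
i=10: a=1 ⇒ p=33877, q=3338
i=11: a=6 ⇒ p=227528, q=22419
(x₁, y₁) = (227528, 22419);  227528² − 103·22419² = 1 ✓
(227528+22419√103)^2 = 103537981567 + 10201900464√103
(227528+22419√103)^3 = 47115579739725224 + 4642436017523565√103
(227528+22419√103)^4 = 21440227253936863550977 + 2112568364380001494176√103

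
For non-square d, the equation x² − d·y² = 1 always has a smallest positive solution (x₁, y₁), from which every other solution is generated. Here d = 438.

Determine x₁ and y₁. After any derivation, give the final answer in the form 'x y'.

√438 = [20; 1,12,1,40, …], period ℓ=4 (even) → k=3
k=0  a_k=20  p_k/q_k = 20/1
k=1  a_k=1  p_k/q_k = 21/1
k=2  a_k=12  p_k/q_k = 272/13
k=3  a_k=1  p_k/q_k = 293/14
(x₁, y₁) = (293, 14);  293² − 438·14² = 1 ✓

293 14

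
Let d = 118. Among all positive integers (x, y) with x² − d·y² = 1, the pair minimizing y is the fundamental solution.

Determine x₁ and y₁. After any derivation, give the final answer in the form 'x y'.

306917 28254

d=118: √d = [10; 1,6,3,2,10,2,3,6,1,20] (ℓ=10, even), read p_9/q_9
i=0: a=10 ⇒ p=10, q=1
…
i=2: a=6 ⇒ p=76, q=7
…
i=4: a=2 ⇒ p=554, q=51
…
i=8: a=6 ⇒ p=264802, q=24377
i=9: a=1 ⇒ p=306917, q=28254
→ (306917, 28254).  Check: 306917²=94198044889, 118·28254²=94198044888, difference 1.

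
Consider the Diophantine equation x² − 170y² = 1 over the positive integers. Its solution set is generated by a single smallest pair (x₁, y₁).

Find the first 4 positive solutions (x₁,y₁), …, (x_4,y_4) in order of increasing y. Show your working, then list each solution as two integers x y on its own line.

d=170: √d = [13; 26] (ℓ=1, odd), read p_1/q_1
k=0  a_k=13  p_k/q_k = 13/1
k=1  a_k=26  p_k/q_k = 339/26
(x₁, y₁) = (339, 26);  339² − 170·26² = 1 ✓
(339+26√170)^2 = 229841 + 17628√170
(339+26√170)^3 = 155831859 + 11951758√170
(339+26√170)^4 = 105653770561 + 8103274296√170

339 26
229841 17628
155831859 11951758
105653770561 8103274296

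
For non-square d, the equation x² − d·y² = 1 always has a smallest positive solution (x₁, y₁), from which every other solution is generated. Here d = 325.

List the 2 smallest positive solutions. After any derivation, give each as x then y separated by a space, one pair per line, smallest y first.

649 36
842401 46728

[18; 36] for √325; ℓ=1 ⇒ convergent index 1
a_0=18:  p_0=18·1+0=18,  q_0=18·0+1=1
a_1=36:  p_1=36·18+1=649,  q_1=36·1+0=36
→ (649, 36).  Check: 649²=421201, 325·36²=421200, difference 1.
(649+36√325)^2 = 842401 + 46728√325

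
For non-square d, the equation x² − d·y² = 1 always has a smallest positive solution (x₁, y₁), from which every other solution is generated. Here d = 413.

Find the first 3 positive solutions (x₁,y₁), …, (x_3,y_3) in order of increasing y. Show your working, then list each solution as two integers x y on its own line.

[20; 3,9,1,4,1,9,3,40] for √413; ℓ=8 ⇒ convergent index 7
k=0  a_k=20  p_k/q_k = 20/1
k=1  a_k=3  p_k/q_k = 61/3
…
k=3  a_k=1  p_k/q_k = 630/31
k=4  a_k=4  p_k/q_k = 3089/152
k=5  a_k=1  p_k/q_k = 3719/183
k=6  a_k=9  p_k/q_k = 36560/1799
k=7  a_k=3  p_k/q_k = 113399/5580
→ (113399, 5580).  Check: 113399²=12859333201, 413·5580²=12859333200, difference 1.
(113399+5580√413)^2 = 25718666401 + 1265532840√413
(113399+5580√413)^3 = 5832942102300599 + 287020317040740√413

113399 5580
25718666401 1265532840
5832942102300599 287020317040740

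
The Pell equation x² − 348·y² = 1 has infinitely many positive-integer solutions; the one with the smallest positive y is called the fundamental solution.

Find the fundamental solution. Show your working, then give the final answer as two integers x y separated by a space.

1567 84

√348 = [18; 1,1,1,8,1,1,1,36, …], period ℓ=8 (even) → k=7
i=0: a=18 ⇒ p=18, q=1
…
i=2: a=1 ⇒ p=37, q=2
…
i=5: a=1 ⇒ p=541, q=29
i=6: a=1 ⇒ p=1026, q=55
i=7: a=1 ⇒ p=1567, q=84
fundamental: x₁=1567, y₁=84  (since 2455489 − 348·7056 = 1)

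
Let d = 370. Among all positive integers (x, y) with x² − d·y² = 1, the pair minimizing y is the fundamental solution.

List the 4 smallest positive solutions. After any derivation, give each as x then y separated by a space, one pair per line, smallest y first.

√370 = [19; 4,4,38, …], period ℓ=3 (odd) → k=5
a_0=19:  p_0=19·1+0=19,  q_0=19·0+1=1
…
a_4=4:  p_4=4·12503+327=50339,  q_4=4·650+17=2617
a_5=4:  p_5=4·50339+12503=213859,  q_5=4·2617+650=11118
(x₁, y₁) = (213859, 11118);  213859² − 370·11118² = 1 ✓
k=2:  x_2 = 213859·213859+370·11118·11118 = 91471343761,  y_2 = 213859·11118+11118·213859 = 4755368724
k=3:  x_3 = 213859·91471343761+370·11118·4755368724 = 39123940210553539,  y_3 = 213859·4755368724+11118·91471343761 = 2033956799880714
k=4:  x_4 = 213859·39123940210553539+370·11118·2033956799880714 = 16734013458886067250241,  y_4 = 213859·2033956799880714+11118·39123940210553539 = 869959934526623861928

213859 11118
91471343761 4755368724
39123940210553539 2033956799880714
16734013458886067250241 869959934526623861928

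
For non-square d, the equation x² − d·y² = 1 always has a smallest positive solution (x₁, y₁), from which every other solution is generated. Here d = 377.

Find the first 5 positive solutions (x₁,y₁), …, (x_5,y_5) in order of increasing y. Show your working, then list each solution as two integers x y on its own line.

233 12
108577 5592
50596649 2605860
23577929857 1214325168
10987264716713 565872922428

√377 → a₀=19, period (2,2,2,38); ℓ=4 even so k=3
i=0: a=19 ⇒ p=19, q=1
…
i=2: a=2 ⇒ p=97, q=5
i=3: a=2 ⇒ p=233, q=12
fundamental: x₁=233, y₁=12  (since 54289 − 377·144 = 1)
k=2:  x_2 = 233·233+377·12·12 = 108577,  y_2 = 233·12+12·233 = 5592
k=3:  x_3 = 233·108577+377·12·5592 = 50596649,  y_3 = 233·5592+12·108577 = 2605860
k=4:  x_4 = 233·50596649+377·12·2605860 = 23577929857,  y_4 = 233·2605860+12·50596649 = 1214325168
k=5:  x_5 = 233·23577929857+377·12·1214325168 = 10987264716713,  y_5 = 233·1214325168+12·23577929857 = 565872922428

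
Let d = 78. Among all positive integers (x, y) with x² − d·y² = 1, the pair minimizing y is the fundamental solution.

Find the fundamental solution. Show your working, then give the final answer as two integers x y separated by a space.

53 6

√78 → a₀=8, period (1,4,1,16); ℓ=4 even so k=3
a_0=8:  p_0=8·1+0=8,  q_0=8·0+1=1
a_1=1:  p_1=1·8+1=9,  q_1=1·1+0=1
a_2=4:  p_2=4·9+8=44,  q_2=4·1+1=5
a_3=1:  p_3=1·44+9=53,  q_3=1·5+1=6
(x₁, y₁) = (53, 6);  53² − 78·6² = 1 ✓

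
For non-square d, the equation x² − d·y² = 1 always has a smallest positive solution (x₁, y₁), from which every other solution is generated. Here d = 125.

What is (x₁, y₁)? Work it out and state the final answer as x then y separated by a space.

930249 83204

√125 → a₀=11, period (5,1,1,5,22); ℓ=5 odd so k=9
k=0  a_k=11  p_k/q_k = 11/1
k=1  a_k=5  p_k/q_k = 56/5
…
k=3  a_k=1  p_k/q_k = 123/11
k=4  a_k=5  p_k/q_k = 682/61
k=5  a_k=22  p_k/q_k = 15127/1353
k=6  a_k=5  p_k/q_k = 76317/6826
k=7  a_k=1  p_k/q_k = 91444/8179
k=8  a_k=1  p_k/q_k = 167761/15005
k=9  a_k=5  p_k/q_k = 930249/83204
fundamental: x₁=930249, y₁=83204  (since 865363202001 − 125·6922905616 = 1)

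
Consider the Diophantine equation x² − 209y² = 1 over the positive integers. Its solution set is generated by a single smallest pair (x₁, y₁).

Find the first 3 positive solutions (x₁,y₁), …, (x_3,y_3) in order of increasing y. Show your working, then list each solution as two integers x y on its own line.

46551 3220
4333991201 299788440
403503248748951 27910903337660

√209 = [14; 2,5,3,2,3,5,2,28, …], period ℓ=8 (even) → k=7
k=0  a_k=14  p_k/q_k = 14/1
…
k=2  a_k=5  p_k/q_k = 159/11
k=3  a_k=3  p_k/q_k = 506/35
k=4  a_k=2  p_k/q_k = 1171/81
…
k=6  a_k=5  p_k/q_k = 21266/1471
k=7  a_k=2  p_k/q_k = 46551/3220
fundamental: x₁=46551, y₁=3220  (since 2166995601 − 209·10368400 = 1)
(x_2, y_2) = (46551·46551 + 209·3220·3220, 46551·3220 + 3220·46551) = (4333991201, 299788440)
(x_3, y_3) = (46551·4333991201 + 209·3220·299788440, 46551·299788440 + 3220·4333991201) = (403503248748951, 27910903337660)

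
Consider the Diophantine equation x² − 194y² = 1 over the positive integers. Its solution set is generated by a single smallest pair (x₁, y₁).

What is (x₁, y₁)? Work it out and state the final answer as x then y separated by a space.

[13; 1,12,1,26] for √194; ℓ=4 ⇒ convergent index 3
k=0  a_k=13  p_k/q_k = 13/1
k=1  a_k=1  p_k/q_k = 14/1
k=2  a_k=12  p_k/q_k = 181/13
k=3  a_k=1  p_k/q_k = 195/14
fundamental: x₁=195, y₁=14  (since 38025 − 194·196 = 1)

195 14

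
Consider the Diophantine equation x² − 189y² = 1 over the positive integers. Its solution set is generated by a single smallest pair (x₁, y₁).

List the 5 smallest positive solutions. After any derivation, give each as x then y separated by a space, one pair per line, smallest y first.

d=189: √d = [13; 1,2,1,26] (ℓ=4, even), read p_3/q_3
a_0=13:  p_0=13·1+0=13,  q_0=13·0+1=1
a_1=1:  p_1=1·13+1=14,  q_1=1·1+0=1
a_2=2:  p_2=2·14+13=41,  q_2=2·1+1=3
a_3=1:  p_3=1·41+14=55,  q_3=1·3+1=4
fundamental: x₁=55, y₁=4  (since 3025 − 189·16 = 1)
(x_2, y_2) = (55·55 + 189·4·4, 55·4 + 4·55) = (6049, 440)
(x_3, y_3) = (55·6049 + 189·4·440, 55·440 + 4·6049) = (665335, 48396)
(x_4, y_4) = (55·665335 + 189·4·48396, 55·48396 + 4·665335) = (73180801, 5323120)
(x_5, y_5) = (55·73180801 + 189·4·5323120, 55·5323120 + 4·73180801) = (8049222775, 585494804)

55 4
6049 440
665335 48396
73180801 5323120
8049222775 585494804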